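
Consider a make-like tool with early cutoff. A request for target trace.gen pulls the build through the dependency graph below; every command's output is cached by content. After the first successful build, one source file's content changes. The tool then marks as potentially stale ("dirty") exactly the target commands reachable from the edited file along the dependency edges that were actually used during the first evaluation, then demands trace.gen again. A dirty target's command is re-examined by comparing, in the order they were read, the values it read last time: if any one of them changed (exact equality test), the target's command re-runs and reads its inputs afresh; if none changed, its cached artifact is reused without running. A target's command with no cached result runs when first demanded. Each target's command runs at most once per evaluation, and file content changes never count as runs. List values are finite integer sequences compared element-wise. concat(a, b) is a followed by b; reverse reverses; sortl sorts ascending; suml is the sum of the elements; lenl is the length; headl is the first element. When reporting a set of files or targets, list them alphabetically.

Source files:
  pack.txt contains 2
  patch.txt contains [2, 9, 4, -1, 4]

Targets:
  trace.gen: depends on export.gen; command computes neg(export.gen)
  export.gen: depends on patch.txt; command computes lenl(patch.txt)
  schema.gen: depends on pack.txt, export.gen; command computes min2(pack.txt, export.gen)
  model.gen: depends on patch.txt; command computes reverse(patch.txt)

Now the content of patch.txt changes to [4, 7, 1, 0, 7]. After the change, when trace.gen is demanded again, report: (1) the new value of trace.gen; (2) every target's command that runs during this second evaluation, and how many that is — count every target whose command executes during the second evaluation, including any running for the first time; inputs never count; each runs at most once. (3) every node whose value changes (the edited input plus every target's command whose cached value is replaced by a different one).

First demand of the output computes:
  export.gen = lenl([2, 9, 4, -1, 4]) = 5
  trace.gen = neg(5) = -5

After the edit, cleaning proceeds:
  export.gen: a read changed (patch.txt [2, 9, 4, -1, 4]->[4, 7, 1, 0, 7]) — executes, giving 5 — identical to its old value.
  trace.gen: dirty, but its reads are unchanged (export.gen unchanged); cached -5 stands.

Note the absorption at export.gen: it re-runs yet its value is the same, leaving the output's value untouched.

Demanding trace.gen again yields -5.
1 target commands run: export.gen.
The nodes whose values change: patch.txt.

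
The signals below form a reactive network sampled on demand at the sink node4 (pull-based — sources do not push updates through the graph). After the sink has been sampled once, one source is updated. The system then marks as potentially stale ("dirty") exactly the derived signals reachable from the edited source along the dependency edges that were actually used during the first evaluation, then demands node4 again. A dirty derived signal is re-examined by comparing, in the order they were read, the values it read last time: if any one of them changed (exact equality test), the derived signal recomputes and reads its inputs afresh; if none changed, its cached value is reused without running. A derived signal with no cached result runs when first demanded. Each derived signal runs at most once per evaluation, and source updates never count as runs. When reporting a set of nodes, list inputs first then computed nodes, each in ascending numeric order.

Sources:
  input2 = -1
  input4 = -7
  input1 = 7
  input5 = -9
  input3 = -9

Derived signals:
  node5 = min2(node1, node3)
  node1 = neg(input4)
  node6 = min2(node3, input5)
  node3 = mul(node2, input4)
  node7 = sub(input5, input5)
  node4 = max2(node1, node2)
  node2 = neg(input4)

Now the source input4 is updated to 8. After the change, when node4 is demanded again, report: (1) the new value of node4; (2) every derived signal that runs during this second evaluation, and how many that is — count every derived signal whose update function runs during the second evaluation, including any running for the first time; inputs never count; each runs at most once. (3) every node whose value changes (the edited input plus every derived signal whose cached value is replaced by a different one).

Initial pass — values computed on the first demand:
  node1 = neg(-7) = 7
  node2 = neg(-7) = 7
  node4 = max2(7, 7) = 7

Second demand — change propagation:
  node1: re-runs because input4 -7->8; new result -8.
  node2: re-runs because input4 -7->8; new result -8.
  node4: re-runs because node1 7->-8; node2 7->-8; new result -8.

node4 now evaluates to -8.
Run set: node1, node2, node4 (3 run).
Changed values: input4, node1, node2, node4.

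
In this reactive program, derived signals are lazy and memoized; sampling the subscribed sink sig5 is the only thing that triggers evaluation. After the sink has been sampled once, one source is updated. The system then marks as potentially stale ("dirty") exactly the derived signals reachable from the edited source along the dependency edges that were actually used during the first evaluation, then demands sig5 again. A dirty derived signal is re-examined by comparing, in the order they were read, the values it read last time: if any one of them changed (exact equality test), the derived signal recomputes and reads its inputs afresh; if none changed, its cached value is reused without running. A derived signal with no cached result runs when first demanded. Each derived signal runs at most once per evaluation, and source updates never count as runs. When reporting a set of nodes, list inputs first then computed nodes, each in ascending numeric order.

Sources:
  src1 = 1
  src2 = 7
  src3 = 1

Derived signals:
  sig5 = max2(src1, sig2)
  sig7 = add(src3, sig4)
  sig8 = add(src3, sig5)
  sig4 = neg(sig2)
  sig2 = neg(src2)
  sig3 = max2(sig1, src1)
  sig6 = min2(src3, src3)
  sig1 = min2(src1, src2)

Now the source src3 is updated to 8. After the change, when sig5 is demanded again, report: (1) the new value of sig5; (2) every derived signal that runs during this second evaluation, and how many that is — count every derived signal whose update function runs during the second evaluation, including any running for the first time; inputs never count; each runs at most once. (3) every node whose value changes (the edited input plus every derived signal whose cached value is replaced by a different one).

Demanding sig5 again yields 1.
0 derived signals run: none.
The nodes whose values change: src3.
Note the shortcut — src3 feeds only undemanded nodes, so no recomputation happens.

First demand of the output computes:
  sig2 = neg(7) = -7
  sig5 = max2(1, -7) = 1

After the edit, cleaning proceeds:
  src3 only reaches undemanded nodes; the second demand re-runs nothing.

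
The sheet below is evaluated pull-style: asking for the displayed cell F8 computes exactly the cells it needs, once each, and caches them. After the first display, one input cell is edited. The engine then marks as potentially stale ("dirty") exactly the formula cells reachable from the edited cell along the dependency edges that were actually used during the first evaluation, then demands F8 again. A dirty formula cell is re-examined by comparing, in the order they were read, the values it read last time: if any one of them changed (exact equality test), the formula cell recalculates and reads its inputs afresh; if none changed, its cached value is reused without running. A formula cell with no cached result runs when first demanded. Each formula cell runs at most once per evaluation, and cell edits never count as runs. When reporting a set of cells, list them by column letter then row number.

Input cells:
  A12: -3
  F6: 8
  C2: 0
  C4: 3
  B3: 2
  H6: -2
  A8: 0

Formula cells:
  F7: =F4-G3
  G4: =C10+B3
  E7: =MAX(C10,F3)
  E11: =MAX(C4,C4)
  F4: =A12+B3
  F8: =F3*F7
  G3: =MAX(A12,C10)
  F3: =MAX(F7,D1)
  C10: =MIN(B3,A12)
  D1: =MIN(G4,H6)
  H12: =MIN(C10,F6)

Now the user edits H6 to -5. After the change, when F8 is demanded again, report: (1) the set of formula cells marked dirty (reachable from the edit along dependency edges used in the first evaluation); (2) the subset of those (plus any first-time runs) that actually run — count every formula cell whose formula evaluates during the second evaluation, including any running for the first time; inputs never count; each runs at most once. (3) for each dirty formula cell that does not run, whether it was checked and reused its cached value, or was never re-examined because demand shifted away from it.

The edit dirties: D1, F3, F8.
2 formula cells run: D1, F3.
Cache hits after checking: F8.
Note the absorption at F3: it re-runs yet its value is the same, leaving the output's value untouched.

First demand of the output computes:
  C10 = MIN(2, -3) = -3
  F4 = -3 + 2 = -1
  G3 = MAX(-3, -3) = -3
  F7 = -1 - -3 = 2
  G4 = -3 + 2 = -1
  D1 = MIN(-1, -2) = -2
  F3 = MAX(2, -2) = 2
  F8 = 2 * 2 = 4

After the edit, cleaning proceeds:
  D1: a read changed (H6 -2->-5) — executes, giving -5.
  F3: a read changed (D1 -2->-5) — executes, giving 2 — identical to its old value.
  F8: dirty, but its reads are unchanged (F3 unchanged, F7 unchanged); cached 4 stands.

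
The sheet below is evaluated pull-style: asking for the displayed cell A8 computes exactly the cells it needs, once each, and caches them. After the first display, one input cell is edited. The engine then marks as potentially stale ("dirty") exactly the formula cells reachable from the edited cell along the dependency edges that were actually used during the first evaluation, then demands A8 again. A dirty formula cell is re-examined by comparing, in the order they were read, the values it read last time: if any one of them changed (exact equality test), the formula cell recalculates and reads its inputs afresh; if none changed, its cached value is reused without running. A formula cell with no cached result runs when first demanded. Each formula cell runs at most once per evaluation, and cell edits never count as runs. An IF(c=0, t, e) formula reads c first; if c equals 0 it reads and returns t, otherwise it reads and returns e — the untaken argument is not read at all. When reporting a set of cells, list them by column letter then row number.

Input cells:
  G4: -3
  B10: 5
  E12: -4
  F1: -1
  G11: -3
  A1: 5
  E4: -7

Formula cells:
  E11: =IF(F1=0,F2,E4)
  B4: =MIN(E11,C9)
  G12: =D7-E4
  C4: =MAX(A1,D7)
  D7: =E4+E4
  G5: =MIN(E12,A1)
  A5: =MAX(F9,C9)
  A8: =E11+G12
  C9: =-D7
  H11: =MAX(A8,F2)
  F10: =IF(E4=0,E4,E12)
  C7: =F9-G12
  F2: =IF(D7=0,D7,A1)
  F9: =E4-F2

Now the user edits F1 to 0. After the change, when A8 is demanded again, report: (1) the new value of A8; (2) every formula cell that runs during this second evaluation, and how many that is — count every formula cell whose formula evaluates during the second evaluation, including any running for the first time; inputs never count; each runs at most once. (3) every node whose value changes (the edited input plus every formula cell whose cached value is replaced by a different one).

Demanding A8 again yields -2.
3 formula cells run: A8, E11, F2.
The nodes whose values change: A8, E11, F1.
Note the branch switch — F2 had no cache and runs now for the first time.

First demand of the output computes:
  D7 = -7 + -7 = -14
  E11 = IF(F1=0: F1=-1 -> else branch E4) = -7
  G12 = -14 - -7 = -7
  A8 = -7 + -7 = -14

After the edit, cleaning proceeds:
  F2: had never run; runs now, result 5.
  E11: a read changed (F1 -1->0) — executes, giving 5.
  A8: a read changed (E11 -7->5) — executes, giving -2.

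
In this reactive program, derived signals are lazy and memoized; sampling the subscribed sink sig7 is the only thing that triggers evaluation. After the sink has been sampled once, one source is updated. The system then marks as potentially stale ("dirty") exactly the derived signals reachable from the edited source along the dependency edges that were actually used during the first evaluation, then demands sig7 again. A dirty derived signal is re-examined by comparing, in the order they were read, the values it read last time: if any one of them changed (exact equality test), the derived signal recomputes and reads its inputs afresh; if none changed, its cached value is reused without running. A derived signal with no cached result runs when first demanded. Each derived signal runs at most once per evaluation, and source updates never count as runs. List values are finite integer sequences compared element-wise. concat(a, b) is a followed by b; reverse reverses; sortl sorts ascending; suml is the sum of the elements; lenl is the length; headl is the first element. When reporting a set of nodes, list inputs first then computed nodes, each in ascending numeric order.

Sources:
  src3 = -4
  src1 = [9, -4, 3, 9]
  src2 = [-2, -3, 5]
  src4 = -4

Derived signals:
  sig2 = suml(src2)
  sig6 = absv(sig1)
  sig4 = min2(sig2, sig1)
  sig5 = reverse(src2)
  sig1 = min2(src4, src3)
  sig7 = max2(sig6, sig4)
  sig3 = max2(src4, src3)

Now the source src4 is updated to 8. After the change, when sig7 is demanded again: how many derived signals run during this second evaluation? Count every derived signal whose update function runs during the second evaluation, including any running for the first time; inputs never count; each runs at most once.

1 derived signals run: sig1.
Note the absorption at sig1: it re-runs yet its value is the same, leaving the output's value untouched.

First demand of the output computes:
  sig1 = min2(-4, -4) = -4
  sig2 = suml([-2, -3, 5]) = 0
  sig4 = min2(0, -4) = -4
  sig6 = absv(-4) = 4
  sig7 = max2(4, -4) = 4

After the edit, cleaning proceeds:
  sig1: a read changed (src4 -4->8) — executes, giving -4 — identical to its old value.
  sig4: dirty, but its reads are unchanged (sig2 unchanged, sig1 unchanged); cached -4 stands.
  sig6: dirty, but its reads are unchanged (sig1 unchanged); cached 4 stands.
  sig7: dirty, but its reads are unchanged (sig6 unchanged, sig4 unchanged); cached 4 stands.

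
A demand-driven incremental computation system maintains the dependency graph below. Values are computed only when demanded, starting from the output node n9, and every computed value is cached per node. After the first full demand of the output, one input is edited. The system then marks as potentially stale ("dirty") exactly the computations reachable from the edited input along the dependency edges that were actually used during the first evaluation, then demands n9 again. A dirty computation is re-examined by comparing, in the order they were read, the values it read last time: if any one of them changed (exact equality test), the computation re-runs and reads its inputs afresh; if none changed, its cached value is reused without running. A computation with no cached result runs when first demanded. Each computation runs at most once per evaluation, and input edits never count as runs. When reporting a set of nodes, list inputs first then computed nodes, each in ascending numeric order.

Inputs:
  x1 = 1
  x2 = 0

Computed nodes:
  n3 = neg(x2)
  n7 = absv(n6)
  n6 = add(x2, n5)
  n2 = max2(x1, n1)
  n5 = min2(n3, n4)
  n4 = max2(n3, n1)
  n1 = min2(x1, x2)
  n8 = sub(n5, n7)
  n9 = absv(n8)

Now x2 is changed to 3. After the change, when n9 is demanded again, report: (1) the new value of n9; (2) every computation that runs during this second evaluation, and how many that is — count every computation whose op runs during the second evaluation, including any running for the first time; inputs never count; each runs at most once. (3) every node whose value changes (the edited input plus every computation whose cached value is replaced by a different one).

New value of n9: 3.
Computations that run: n1, n3, n4, n5, n6, n8, n9 — 7 in total.
Values that change: x2, n1, n3, n4, n5, n8, n9.
Key observation: the cutoff stops propagation at n7 — its inputs' values are unchanged, so it reuses its cache.

First evaluation (everything demanded from the output):
  n1 = min2(1, 0) = 0
  n3 = neg(0) = 0
  n4 = max2(0, 0) = 0
  n5 = min2(0, 0) = 0
  n6 = add(0, 0) = 0
  n7 = absv(0) = 0
  n8 = sub(0, 0) = 0
  n9 = absv(0) = 0

Propagation after the edit:
  n1: runs — x2 0->3; result 1.
  n3: runs — x2 0->3; result -3.
  n4: runs — n3 0->-3; n1 0->1; result 1.
  n5: runs — n3 0->-3; n4 0->1; result -3.
  n6: runs — x2 0->3; n5 0->-3; result 0 (same value as before).
  n7: checked — values it read are unchanged (n6 unchanged); reused cached 0 without running.
  n8: runs — n5 0->-3; result -3.
  n9: runs — n8 0->-3; result 3.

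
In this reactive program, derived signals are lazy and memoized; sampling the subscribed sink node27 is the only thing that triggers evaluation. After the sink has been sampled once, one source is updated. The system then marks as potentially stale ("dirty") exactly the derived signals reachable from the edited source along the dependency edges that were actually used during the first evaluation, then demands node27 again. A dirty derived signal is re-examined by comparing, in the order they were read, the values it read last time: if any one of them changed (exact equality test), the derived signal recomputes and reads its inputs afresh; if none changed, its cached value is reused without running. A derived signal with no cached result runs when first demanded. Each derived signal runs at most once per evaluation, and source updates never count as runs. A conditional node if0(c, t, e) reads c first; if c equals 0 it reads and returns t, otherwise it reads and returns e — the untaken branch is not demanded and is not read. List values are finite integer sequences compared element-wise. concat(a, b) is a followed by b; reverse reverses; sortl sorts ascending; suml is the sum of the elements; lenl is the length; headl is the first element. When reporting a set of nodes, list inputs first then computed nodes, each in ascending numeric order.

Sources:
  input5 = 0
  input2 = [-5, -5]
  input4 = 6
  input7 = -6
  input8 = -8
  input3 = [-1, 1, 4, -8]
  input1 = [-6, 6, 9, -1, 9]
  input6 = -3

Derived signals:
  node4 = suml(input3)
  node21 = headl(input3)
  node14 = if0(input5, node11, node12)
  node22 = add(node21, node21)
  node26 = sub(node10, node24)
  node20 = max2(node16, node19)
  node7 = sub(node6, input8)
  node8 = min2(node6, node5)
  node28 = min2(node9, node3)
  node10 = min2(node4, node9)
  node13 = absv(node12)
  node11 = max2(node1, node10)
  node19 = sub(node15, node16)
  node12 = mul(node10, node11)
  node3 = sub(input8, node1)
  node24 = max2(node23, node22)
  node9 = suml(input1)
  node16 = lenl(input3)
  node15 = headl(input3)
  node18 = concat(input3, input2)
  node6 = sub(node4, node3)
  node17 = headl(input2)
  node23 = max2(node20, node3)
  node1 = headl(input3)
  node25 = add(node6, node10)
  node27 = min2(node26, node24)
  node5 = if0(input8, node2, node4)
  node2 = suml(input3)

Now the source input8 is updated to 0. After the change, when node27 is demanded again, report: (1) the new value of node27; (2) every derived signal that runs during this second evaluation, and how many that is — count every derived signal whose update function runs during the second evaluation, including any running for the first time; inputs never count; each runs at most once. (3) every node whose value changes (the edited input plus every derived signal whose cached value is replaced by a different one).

Demanding node27 again yields -8.
2 derived signals run: node3, node23.
The nodes whose values change: input8, node3.
Note the absorption at node23: it re-runs yet its value is the same, leaving the output's value untouched.

First demand of the output computes:
  node1 = headl([-1, 1, 4, -8]) = -1
  node3 = sub(-8, -1) = -7
  node4 = suml([-1, 1, 4, -8]) = -4
  node9 = suml([-6, 6, 9, -1, 9]) = 17
  node10 = min2(-4, 17) = -4
  node15 = headl([-1, 1, 4, -8]) = -1
  node16 = lenl([-1, 1, 4, -8]) = 4
  node19 = sub(-1, 4) = -5
  node20 = max2(4, -5) = 4
  node21 = headl([-1, 1, 4, -8]) = -1
  node22 = add(-1, -1) = -2
  node23 = max2(4, -7) = 4
  node24 = max2(4, -2) = 4
  node26 = sub(-4, 4) = -8
  node27 = min2(-8, 4) = -8

After the edit, cleaning proceeds:
  node3: a read changed (input8 -8->0) — executes, giving 1.
  node23: a read changed (node3 -7->1) — executes, giving 4 — identical to its old value.
  node24: dirty, but its reads are unchanged (node23 unchanged, node22 unchanged); cached 4 stands.
  node26: dirty, but its reads are unchanged (node10 unchanged, node24 unchanged); cached -8 stands.
  node27: dirty, but its reads are unchanged (node26 unchanged, node24 unchanged); cached -8 stands.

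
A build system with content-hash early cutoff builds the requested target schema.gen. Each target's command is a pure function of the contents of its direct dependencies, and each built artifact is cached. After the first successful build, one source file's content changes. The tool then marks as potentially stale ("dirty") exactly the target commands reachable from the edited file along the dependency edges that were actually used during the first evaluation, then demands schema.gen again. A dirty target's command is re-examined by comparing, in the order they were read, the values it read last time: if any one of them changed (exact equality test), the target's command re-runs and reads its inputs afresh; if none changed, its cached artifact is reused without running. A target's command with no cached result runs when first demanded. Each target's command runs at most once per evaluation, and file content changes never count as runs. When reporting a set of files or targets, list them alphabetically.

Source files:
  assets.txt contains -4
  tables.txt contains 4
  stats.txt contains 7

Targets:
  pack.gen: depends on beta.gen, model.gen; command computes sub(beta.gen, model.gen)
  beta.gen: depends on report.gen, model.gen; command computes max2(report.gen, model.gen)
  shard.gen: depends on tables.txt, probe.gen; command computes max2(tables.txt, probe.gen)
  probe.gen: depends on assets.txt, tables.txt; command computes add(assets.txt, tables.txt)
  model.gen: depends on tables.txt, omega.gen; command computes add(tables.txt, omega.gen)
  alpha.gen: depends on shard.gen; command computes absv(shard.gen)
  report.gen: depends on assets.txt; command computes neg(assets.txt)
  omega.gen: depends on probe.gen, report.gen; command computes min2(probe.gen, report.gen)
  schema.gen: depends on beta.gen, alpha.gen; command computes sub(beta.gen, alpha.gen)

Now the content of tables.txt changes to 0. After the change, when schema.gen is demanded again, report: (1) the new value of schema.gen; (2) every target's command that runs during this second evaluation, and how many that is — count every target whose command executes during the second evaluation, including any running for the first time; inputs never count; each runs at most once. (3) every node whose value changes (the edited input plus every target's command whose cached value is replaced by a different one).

New value of schema.gen: 4.
Target commands that run: alpha.gen, beta.gen, model.gen, omega.gen, probe.gen, schema.gen, shard.gen — 7 in total.
Values that change: alpha.gen, model.gen, omega.gen, probe.gen, schema.gen, shard.gen, tables.txt.

First evaluation (everything demanded from the output):
  probe.gen = add(-4, 4) = 0
  report.gen = neg(-4) = 4
  omega.gen = min2(0, 4) = 0
  model.gen = add(4, 0) = 4
  beta.gen = max2(4, 4) = 4
  shard.gen = max2(4, 0) = 4
  alpha.gen = absv(4) = 4
  schema.gen = sub(4, 4) = 0

Propagation after the edit:
  probe.gen: runs — tables.txt 4->0; result -4.
  omega.gen: runs — probe.gen 0->-4; result -4.
  model.gen: runs — tables.txt 4->0; omega.gen 0->-4; result -4.
  beta.gen: runs — model.gen 4->-4; result 4 (same value as before).
  shard.gen: runs — tables.txt 4->0; probe.gen 0->-4; result 0.
  alpha.gen: runs — shard.gen 4->0; result 0.
  schema.gen: runs — alpha.gen 4->0; result 4.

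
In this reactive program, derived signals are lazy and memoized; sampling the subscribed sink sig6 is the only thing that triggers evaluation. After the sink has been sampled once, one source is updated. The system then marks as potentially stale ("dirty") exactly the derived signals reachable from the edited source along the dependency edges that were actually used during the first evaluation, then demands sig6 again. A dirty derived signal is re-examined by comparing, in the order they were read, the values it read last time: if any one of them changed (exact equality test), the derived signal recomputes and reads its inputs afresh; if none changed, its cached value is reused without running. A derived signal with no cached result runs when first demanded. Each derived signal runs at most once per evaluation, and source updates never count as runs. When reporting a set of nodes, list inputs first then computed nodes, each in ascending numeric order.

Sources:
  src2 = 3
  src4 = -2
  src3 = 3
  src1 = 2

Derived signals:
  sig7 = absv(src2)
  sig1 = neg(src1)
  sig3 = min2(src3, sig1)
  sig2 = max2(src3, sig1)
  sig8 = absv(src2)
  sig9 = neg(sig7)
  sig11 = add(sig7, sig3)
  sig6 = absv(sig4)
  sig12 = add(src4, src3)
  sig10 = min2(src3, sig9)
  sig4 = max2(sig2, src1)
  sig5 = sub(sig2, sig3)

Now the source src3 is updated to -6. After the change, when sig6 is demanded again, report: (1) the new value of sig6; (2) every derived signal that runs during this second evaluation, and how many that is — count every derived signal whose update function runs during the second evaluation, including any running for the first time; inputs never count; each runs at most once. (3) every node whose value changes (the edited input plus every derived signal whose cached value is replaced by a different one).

Demanding sig6 again yields 2.
3 derived signals run: sig2, sig4, sig6.
The nodes whose values change: src3, sig2, sig4, sig6.

First demand of the output computes:
  sig1 = neg(2) = -2
  sig2 = max2(3, -2) = 3
  sig4 = max2(3, 2) = 3
  sig6 = absv(3) = 3

After the edit, cleaning proceeds:
  sig2: a read changed (src3 3->-6) — executes, giving -2.
  sig4: a read changed (sig2 3->-2) — executes, giving 2.
  sig6: a read changed (sig4 3->2) — executes, giving 2.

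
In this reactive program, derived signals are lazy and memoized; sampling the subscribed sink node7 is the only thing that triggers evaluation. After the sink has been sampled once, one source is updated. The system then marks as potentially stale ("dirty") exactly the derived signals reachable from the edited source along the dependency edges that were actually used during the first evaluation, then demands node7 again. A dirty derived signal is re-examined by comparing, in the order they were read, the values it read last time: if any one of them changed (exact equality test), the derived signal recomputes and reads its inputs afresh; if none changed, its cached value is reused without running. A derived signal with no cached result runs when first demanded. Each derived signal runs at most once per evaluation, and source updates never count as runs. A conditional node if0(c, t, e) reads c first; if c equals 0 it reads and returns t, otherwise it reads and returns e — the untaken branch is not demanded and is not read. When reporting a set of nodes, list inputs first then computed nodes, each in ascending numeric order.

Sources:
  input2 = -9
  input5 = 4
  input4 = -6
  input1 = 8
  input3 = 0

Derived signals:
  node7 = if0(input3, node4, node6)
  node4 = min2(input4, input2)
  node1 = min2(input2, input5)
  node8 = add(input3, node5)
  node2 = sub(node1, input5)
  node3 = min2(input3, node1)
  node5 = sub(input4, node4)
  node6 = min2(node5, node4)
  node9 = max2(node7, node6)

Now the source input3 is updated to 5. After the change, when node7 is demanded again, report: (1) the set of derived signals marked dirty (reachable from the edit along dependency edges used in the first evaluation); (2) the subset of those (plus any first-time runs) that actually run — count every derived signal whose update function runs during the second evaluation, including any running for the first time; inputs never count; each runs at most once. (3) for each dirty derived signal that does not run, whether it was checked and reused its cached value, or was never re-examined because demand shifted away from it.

First demand of the output computes:
  node4 = min2(-6, -9) = -9
  node7 = if0(input3=0 -> then branch node4) = -9

After the edit, cleaning proceeds:
  node5: had never run; runs now, result 3.
  node6: had never run; runs now, result -9.
  node7: a read changed (input3 0->5) — executes, giving -9 — identical to its old value.

Note the branch switch — node5, node6 had no cache and run now for the first time.

The edit dirties: node7.
3 derived signals run: node5, node6, node7.
No dirty derived signal escaped a run.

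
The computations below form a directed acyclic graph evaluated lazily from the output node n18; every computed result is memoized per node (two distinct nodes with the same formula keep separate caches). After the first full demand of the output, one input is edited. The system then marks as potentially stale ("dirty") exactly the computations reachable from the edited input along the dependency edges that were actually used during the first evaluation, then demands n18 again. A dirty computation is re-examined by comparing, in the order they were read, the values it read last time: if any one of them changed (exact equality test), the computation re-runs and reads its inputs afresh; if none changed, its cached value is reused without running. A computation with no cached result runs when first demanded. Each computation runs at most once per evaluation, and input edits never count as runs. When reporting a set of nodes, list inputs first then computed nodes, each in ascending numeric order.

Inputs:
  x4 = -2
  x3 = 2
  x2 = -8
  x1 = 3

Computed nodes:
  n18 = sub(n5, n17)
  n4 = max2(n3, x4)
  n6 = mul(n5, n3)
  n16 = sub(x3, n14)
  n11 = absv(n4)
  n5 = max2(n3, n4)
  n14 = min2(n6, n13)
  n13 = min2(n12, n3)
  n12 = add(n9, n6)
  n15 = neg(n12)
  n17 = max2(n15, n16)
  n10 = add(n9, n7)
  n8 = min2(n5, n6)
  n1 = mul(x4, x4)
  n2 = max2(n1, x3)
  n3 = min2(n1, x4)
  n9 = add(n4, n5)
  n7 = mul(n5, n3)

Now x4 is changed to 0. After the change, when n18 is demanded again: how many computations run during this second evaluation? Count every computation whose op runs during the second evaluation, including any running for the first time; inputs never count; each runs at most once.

12 computations run: n1, n3, n4, n5, n6, n9, n12, n13, n14, n16, n17, n18.
Note where the cutoff bites: n15 is checked, finds nothing changed, and keeps its cache.

First demand of the output computes:
  n1 = mul(-2, -2) = 4
  n3 = min2(4, -2) = -2
  n4 = max2(-2, -2) = -2
  n5 = max2(-2, -2) = -2
  n6 = mul(-2, -2) = 4
  n9 = add(-2, -2) = -4
  n12 = add(-4, 4) = 0
  n13 = min2(0, -2) = -2
  n14 = min2(4, -2) = -2
  n15 = neg(0) = 0
  n16 = sub(2, -2) = 4
  n17 = max2(0, 4) = 4
  n18 = sub(-2, 4) = -6

After the edit, cleaning proceeds:
  n1: a read changed (x4 -2->0; x4 -2->0) — executes, giving 0.
  n3: a read changed (n1 4->0; x4 -2->0) — executes, giving 0.
  n4: a read changed (n3 -2->0; x4 -2->0) — executes, giving 0.
  n5: a read changed (n3 -2->0; n4 -2->0) — executes, giving 0.
  n6: a read changed (n5 -2->0; n3 -2->0) — executes, giving 0.
  n9: a read changed (n4 -2->0; n5 -2->0) — executes, giving 0.
  n12: a read changed (n9 -4->0; n6 4->0) — executes, giving 0 — identical to its old value.
  n13: a read changed (n3 -2->0) — executes, giving 0.
  n14: a read changed (n6 4->0; n13 -2->0) — executes, giving 0.
  n15: dirty, but its reads are unchanged (n12 unchanged); cached 0 stands.
  n16: a read changed (n14 -2->0) — executes, giving 2.
  n17: a read changed (n16 4->2) — executes, giving 2.
  n18: a read changed (n5 -2->0; n17 4->2) — executes, giving -2.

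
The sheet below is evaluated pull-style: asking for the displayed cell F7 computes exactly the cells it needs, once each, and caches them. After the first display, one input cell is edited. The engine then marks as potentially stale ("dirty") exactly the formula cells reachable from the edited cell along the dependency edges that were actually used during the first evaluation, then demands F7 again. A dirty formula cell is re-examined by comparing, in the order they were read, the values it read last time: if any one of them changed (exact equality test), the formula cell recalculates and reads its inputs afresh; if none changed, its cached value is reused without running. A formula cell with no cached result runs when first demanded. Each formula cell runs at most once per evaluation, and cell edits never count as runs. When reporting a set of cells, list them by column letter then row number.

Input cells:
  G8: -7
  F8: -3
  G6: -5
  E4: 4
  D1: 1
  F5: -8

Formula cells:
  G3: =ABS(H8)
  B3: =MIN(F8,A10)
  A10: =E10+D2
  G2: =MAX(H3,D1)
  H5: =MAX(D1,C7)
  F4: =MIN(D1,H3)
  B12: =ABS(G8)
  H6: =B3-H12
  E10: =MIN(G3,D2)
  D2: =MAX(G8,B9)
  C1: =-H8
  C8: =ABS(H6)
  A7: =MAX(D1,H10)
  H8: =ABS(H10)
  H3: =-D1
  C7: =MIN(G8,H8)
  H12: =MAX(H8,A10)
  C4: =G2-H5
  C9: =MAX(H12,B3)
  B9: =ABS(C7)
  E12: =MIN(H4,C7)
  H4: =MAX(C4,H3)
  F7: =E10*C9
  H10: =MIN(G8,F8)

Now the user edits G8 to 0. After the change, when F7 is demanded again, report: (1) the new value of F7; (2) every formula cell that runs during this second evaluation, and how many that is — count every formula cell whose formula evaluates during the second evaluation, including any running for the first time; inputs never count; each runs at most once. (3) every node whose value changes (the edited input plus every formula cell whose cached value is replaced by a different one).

Demanding F7 again yields 0.
12 formula cells run: A10, B3, B9, C7, C9, D2, E10, F7, G3, H8, H10, H12.
The nodes whose values change: A10, B9, C7, C9, D2, E10, F7, G3, G8, H8, H10, H12.

First demand of the output computes:
  H10 = MIN(-7, -3) = -7
  H8 = ABS(-7) = 7
  C7 = MIN(-7, 7) = -7
  B9 = ABS(-7) = 7
  D2 = MAX(-7, 7) = 7
  G3 = ABS(7) = 7
  E10 = MIN(7, 7) = 7
  A10 = 7 + 7 = 14
  B3 = MIN(-3, 14) = -3
  H12 = MAX(7, 14) = 14
  C9 = MAX(14, -3) = 14
  F7 = 7 * 14 = 98

After the edit, cleaning proceeds:
  H10: a read changed (G8 -7->0) — executes, giving -3.
  H8: a read changed (H10 -7->-3) — executes, giving 3.
  C7: a read changed (G8 -7->0; H8 7->3) — executes, giving 0.
  B9: a read changed (C7 -7->0) — executes, giving 0.
  D2: a read changed (G8 -7->0; B9 7->0) — executes, giving 0.
  G3: a read changed (H8 7->3) — executes, giving 3.
  E10: a read changed (G3 7->3; D2 7->0) — executes, giving 0.
  A10: a read changed (E10 7->0; D2 7->0) — executes, giving 0.
  B3: a read changed (A10 14->0) — executes, giving -3 — identical to its old value.
  H12: a read changed (H8 7->3; A10 14->0) — executes, giving 3.
  C9: a read changed (H12 14->3) — executes, giving 3.
  F7: a read changed (E10 7->0; C9 14->3) — executes, giving 0.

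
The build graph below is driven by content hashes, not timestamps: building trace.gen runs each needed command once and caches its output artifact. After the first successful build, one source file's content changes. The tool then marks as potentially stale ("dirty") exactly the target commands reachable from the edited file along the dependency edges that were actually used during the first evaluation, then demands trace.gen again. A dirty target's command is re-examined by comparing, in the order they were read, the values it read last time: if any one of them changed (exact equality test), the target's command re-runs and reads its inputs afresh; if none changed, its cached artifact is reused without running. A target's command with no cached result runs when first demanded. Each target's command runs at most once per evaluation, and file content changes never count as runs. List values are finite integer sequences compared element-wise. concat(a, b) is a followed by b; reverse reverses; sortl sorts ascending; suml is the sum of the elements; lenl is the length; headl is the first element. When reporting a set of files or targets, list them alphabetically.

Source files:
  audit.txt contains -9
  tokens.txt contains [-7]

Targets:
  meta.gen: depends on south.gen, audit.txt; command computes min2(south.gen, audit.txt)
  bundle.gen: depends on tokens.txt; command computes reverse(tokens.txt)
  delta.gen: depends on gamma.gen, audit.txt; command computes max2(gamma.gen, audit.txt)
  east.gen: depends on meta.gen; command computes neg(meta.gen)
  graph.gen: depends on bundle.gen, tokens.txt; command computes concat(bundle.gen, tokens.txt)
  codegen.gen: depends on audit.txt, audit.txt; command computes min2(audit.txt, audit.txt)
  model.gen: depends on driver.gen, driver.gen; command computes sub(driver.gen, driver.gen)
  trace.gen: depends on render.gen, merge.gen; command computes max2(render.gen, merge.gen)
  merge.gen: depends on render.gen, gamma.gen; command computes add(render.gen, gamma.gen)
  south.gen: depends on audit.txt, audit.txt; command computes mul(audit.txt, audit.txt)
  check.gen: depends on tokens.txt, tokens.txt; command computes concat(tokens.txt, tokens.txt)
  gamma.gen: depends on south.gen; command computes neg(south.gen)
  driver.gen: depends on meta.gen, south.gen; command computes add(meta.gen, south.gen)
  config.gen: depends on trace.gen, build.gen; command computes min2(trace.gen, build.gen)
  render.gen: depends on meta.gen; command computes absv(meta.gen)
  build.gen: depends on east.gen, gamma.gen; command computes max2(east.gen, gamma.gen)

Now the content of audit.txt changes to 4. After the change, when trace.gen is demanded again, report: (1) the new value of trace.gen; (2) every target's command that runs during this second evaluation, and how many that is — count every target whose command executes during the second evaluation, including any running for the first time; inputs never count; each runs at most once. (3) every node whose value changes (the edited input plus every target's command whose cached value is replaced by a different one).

trace.gen now evaluates to 4.
Run set: gamma.gen, merge.gen, meta.gen, render.gen, south.gen, trace.gen (6 run).
Changed values: audit.txt, gamma.gen, merge.gen, meta.gen, render.gen, south.gen, trace.gen.

Initial pass — values computed on the first demand:
  south.gen = mul(-9, -9) = 81
  gamma.gen = neg(81) = -81
  meta.gen = min2(81, -9) = -9
  render.gen = absv(-9) = 9
  merge.gen = add(9, -81) = -72
  trace.gen = max2(9, -72) = 9

Second demand — change propagation:
  south.gen: re-runs because audit.txt -9->4; audit.txt -9->4; new result 16.
  gamma.gen: re-runs because south.gen 81->16; new result -16.
  meta.gen: re-runs because south.gen 81->16; audit.txt -9->4; new result 4.
  render.gen: re-runs because meta.gen -9->4; new result 4.
  merge.gen: re-runs because render.gen 9->4; gamma.gen -81->-16; new result -12.
  trace.gen: re-runs because render.gen 9->4; merge.gen -72->-12; new result 4.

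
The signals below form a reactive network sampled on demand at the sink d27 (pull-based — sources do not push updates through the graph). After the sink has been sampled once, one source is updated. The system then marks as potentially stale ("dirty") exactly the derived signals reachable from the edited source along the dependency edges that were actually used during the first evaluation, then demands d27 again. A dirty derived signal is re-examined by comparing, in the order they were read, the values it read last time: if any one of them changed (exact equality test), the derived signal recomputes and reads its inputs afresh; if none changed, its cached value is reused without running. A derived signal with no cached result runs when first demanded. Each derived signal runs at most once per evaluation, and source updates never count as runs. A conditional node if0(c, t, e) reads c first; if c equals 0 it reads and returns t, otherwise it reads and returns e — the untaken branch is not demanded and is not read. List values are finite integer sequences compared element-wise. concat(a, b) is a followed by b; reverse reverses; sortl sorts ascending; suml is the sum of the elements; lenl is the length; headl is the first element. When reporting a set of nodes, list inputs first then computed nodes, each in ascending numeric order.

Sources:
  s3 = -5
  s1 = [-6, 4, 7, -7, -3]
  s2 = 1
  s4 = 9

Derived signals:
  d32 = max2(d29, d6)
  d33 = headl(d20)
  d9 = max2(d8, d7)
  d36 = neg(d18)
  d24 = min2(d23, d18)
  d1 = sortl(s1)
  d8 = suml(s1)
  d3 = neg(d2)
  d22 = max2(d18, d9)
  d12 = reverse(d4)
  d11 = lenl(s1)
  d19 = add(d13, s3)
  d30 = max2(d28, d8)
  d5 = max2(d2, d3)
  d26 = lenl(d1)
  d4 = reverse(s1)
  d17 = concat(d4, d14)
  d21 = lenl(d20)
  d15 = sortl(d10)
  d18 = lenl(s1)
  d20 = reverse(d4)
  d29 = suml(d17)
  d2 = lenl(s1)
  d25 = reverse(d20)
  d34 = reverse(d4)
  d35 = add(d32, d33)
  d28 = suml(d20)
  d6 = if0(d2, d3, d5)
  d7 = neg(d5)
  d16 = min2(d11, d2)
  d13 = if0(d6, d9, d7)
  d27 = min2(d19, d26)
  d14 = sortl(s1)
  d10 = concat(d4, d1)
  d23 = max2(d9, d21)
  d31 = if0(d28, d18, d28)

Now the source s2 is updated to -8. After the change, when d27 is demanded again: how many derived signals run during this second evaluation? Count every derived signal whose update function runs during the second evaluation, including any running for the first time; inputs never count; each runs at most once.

Initial pass — values computed on the first demand:
  d1 = sortl([-6, 4, 7, -7, -3]) = [-7, -6, -3, 4, 7]
  d2 = lenl([-6, 4, 7, -7, -3]) = 5
  d3 = neg(5) = -5
  d5 = max2(5, -5) = 5
  d6 = if0(d2=5 -> else branch d5) = 5
  d7 = neg(5) = -5
  d13 = if0(d6=5 -> else branch d7) = -5
  d19 = add(-5, -5) = -10
  d26 = lenl([-7, -6, -3, 4, 7]) = 5
  d27 = min2(-10, 5) = -10

Second demand — change propagation:
  no demanded computation ever read s2, so the edit dirties nothing and nothing runs.

The important point: nothing the output needs ever reads s2, so the edit is invisible to it.

Run set: none (0 run).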